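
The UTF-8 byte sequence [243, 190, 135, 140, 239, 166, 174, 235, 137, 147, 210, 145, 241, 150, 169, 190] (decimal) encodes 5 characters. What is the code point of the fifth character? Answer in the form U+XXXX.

U+56A7E

Offset 0: leading byte 0xF3 = 11110011 → 4-byte char #1 = F3 BE 87 8C.
Offset 4: leading byte 0xEF = 11101111 → 3-byte char #2 = EF A6 AE.
Offset 7: leading byte 0xEB = 11101011 → 3-byte char #3 = EB 89 93.
Offset 10: leading byte 0xD2 = 11010010 → 2-byte char #4 = D2 91.
Offset 12: leading byte 0xF1 = 11110001 → 4-byte char #5 = F1 96 A9 BE.
Leading byte 0xF1 = 11110001 matches 11110xxx → 4-byte sequence.
Byte 1: 0xF1 = 11110001, payload 001 (3 bits).
Byte 2: 0x96 = 10010110 (10xxxxxx ✓), payload 010110.
Byte 3: 0xA9 = 10101001 (10xxxxxx ✓), payload 101001.
Byte 4: 0xBE = 10111110 (10xxxxxx ✓), payload 111110.
Concatenate: 001010110101001111110 = 0x56A7E (21 bits → U+56A7E).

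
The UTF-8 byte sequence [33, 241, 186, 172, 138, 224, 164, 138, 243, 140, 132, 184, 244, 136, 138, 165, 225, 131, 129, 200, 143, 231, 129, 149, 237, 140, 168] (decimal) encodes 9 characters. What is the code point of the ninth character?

Offset 0: leading byte 0x21 = 00100001 → 1-byte char #1 = 21.
Offset 1: leading byte 0xF1 = 11110001 → 4-byte char #2 = F1 BA AC 8A.
Offset 5: leading byte 0xE0 = 11100000 → 3-byte char #3 = E0 A4 8A.
Offset 8: leading byte 0xF3 = 11110011 → 4-byte char #4 = F3 8C 84 B8.
Offset 12: leading byte 0xF4 = 11110100 → 4-byte char #5 = F4 88 8A A5.
Offset 16: leading byte 0xE1 = 11100001 → 3-byte char #6 = E1 83 81.
Offset 19: leading byte 0xC8 = 11001000 → 2-byte char #7 = C8 8F.
Offset 21: leading byte 0xE7 = 11100111 → 3-byte char #8 = E7 81 95.
Offset 24: leading byte 0xED = 11101101 → 3-byte char #9 = ED 8C A8.
Leading byte 0xED = 11101101 matches 1110xxxx → 3-byte sequence.
Byte 1: 0xED = 11101101, payload 1101 (4 bits).
Byte 2: 0x8C = 10001100 (10xxxxxx ✓), payload 001100.
Byte 3: 0xA8 = 10101000 (10xxxxxx ✓), payload 101000.
Concatenate: 1101001100101000 = 0xD328 (16 bits → U+D328).

U+D328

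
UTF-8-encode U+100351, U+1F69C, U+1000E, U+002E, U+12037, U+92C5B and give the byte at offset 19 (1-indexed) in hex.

0x92

1-indexed offset 19 is 0-indexed offset 18.
U+100351 → 4-byte form F4 80 8D 91 at offsets 0–3.
U+1F69C → 4-byte form F0 9F 9A 9C at offsets 4–7.
U+1000E → 4-byte form F0 90 80 8E at offsets 8–11.
U+002E → 1-byte form 2E at offsets 12–12.
U+12037 → 4-byte form F0 92 80 B7 at offsets 13–16.
U+92C5B → 4-byte form F2 92 B1 9B at offsets 17–20.
Offset 18 falls in char 6's range; it's byte 2 of F2 92 B1 9B = 0x92.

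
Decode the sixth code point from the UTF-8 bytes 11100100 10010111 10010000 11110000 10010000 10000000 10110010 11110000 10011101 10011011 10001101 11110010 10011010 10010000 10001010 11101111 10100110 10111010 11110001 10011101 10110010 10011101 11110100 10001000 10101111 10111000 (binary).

Offset 0: leading byte 0xE4 = 11100100 → 3-byte char #1 = E4 97 90.
Offset 3: leading byte 0xF0 = 11110000 → 4-byte char #2 = F0 90 80 B2.
Offset 7: leading byte 0xF0 = 11110000 → 4-byte char #3 = F0 9D 9B 8D.
Offset 11: leading byte 0xF2 = 11110010 → 4-byte char #4 = F2 9A 90 8A.
Offset 15: leading byte 0xEF = 11101111 → 3-byte char #5 = EF A6 BA.
Offset 18: leading byte 0xF1 = 11110001 → 4-byte char #6 = F1 9D B2 9D.
Leading byte 0xF1 = 11110001 matches 11110xxx → 4-byte sequence.
Byte 1: 0xF1 = 11110001, payload 001 (3 bits).
Byte 2: 0x9D = 10011101 (10xxxxxx ✓), payload 011101.
Byte 3: 0xB2 = 10110010 (10xxxxxx ✓), payload 110010.
Byte 4: 0x9D = 10011101 (10xxxxxx ✓), payload 011101.
Concatenate: 001011101110010011101 = 0x5DC9D (21 bits → U+5DC9D).

U+5DC9D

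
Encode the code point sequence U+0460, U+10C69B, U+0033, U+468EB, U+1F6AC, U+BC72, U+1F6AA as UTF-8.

D1 A0 F4 8C 9A 9B 33 F1 86 A3 AB F0 9F 9A AC EB B1 B2 F0 9F 9A AA

U+0460: 2-byte form → D1 A0.
U+10C69B: 4-byte form → F4 8C 9A 9B.
U+0033: 1-byte form → 33.
U+468EB: 4-byte form → F1 86 A3 AB.
U+1F6AC: 4-byte form → F0 9F 9A AC.
U+BC72: 3-byte form → EB B1 B2.
U+1F6AA: 4-byte form → F0 9F 9A AA.
Concatenated (22 bytes): D1 A0 F4 8C 9A 9B 33 F1 86 A3 AB F0 9F 9A AC EB B1 B2 F0 9F 9A AA.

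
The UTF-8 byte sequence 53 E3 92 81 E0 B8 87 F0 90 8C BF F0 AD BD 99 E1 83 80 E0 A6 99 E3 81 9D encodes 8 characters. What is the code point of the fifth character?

Offset 0: leading byte 0x53 = 01010011 → 1-byte char #1 = 53.
Offset 1: leading byte 0xE3 = 11100011 → 3-byte char #2 = E3 92 81.
Offset 4: leading byte 0xE0 = 11100000 → 3-byte char #3 = E0 B8 87.
Offset 7: leading byte 0xF0 = 11110000 → 4-byte char #4 = F0 90 8C BF.
Offset 11: leading byte 0xF0 = 11110000 → 4-byte char #5 = F0 AD BD 99.
Leading byte 0xF0 = 11110000 matches 11110xxx → 4-byte sequence.
Byte 1: 0xF0 = 11110000, payload 000 (3 bits).
Byte 2: 0xAD = 10101101 (10xxxxxx ✓), payload 101101.
Byte 3: 0xBD = 10111101 (10xxxxxx ✓), payload 111101.
Byte 4: 0x99 = 10011001 (10xxxxxx ✓), payload 011001.
Concatenate: 000101101111101011001 = 0x2DF59 (21 bits → U+2DF59).

U+2DF59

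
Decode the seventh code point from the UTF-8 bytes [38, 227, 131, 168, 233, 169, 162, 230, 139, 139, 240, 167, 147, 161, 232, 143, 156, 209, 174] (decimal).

Offset 0: leading byte 0x26 = 00100110 → 1-byte char #1 = 26.
Offset 1: leading byte 0xE3 = 11100011 → 3-byte char #2 = E3 83 A8.
Offset 4: leading byte 0xE9 = 11101001 → 3-byte char #3 = E9 A9 A2.
Offset 7: leading byte 0xE6 = 11100110 → 3-byte char #4 = E6 8B 8B.
Offset 10: leading byte 0xF0 = 11110000 → 4-byte char #5 = F0 A7 93 A1.
Offset 14: leading byte 0xE8 = 11101000 → 3-byte char #6 = E8 8F 9C.
Offset 17: leading byte 0xD1 = 11010001 → 2-byte char #7 = D1 AE.
Leading byte 0xD1 = 11010001 matches 110xxxxx → 2-byte sequence.
Byte 1: 0xD1 = 11010001, payload 10001 (5 bits).
Byte 2: 0xAE = 10101110 (10xxxxxx ✓), payload 101110.
Concatenate: 10001101110 = 0x46E (11 bits → U+046E).

U+046E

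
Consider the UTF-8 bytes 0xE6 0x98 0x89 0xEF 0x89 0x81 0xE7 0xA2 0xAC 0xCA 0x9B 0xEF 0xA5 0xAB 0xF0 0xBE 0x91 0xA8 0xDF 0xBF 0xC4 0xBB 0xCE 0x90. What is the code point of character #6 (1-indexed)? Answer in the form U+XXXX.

Offset 0: leading byte 0xE6 = 11100110 → 3-byte char #1 = E6 98 89.
Offset 3: leading byte 0xEF = 11101111 → 3-byte char #2 = EF 89 81.
Offset 6: leading byte 0xE7 = 11100111 → 3-byte char #3 = E7 A2 AC.
Offset 9: leading byte 0xCA = 11001010 → 2-byte char #4 = CA 9B.
Offset 11: leading byte 0xEF = 11101111 → 3-byte char #5 = EF A5 AB.
Offset 14: leading byte 0xF0 = 11110000 → 4-byte char #6 = F0 BE 91 A8.
Leading byte 0xF0 = 11110000 matches 11110xxx → 4-byte sequence.
Byte 1: 0xF0 = 11110000, payload 000 (3 bits).
Byte 2: 0xBE = 10111110 (10xxxxxx ✓), payload 111110.
Byte 3: 0x91 = 10010001 (10xxxxxx ✓), payload 010001.
Byte 4: 0xA8 = 10101000 (10xxxxxx ✓), payload 101000.
Concatenate: 000111110010001101000 = 0x3E468 (21 bits → U+3E468).

U+3E468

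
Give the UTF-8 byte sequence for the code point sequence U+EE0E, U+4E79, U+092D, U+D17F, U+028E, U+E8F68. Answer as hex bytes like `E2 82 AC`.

U+EE0E: 3-byte form → EE B8 8E.
U+4E79: 3-byte form → E4 B9 B9.
U+092D: 3-byte form → E0 A4 AD.
U+D17F: 3-byte form → ED 85 BF.
U+028E: 2-byte form → CA 8E.
U+E8F68: 4-byte form → F3 A8 BD A8.
Concatenated (18 bytes): EE B8 8E E4 B9 B9 E0 A4 AD ED 85 BF CA 8E F3 A8 BD A8.

EE B8 8E E4 B9 B9 E0 A4 AD ED 85 BF CA 8E F3 A8 BD A8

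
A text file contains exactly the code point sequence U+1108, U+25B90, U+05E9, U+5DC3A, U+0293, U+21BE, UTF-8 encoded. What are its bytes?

U+1108: 3-byte form → E1 84 88.
U+25B90: 4-byte form → F0 A5 AE 90.
U+05E9: 2-byte form → D7 A9.
U+5DC3A: 4-byte form → F1 9D B0 BA.
U+0293: 2-byte form → CA 93.
U+21BE: 3-byte form → E2 86 BE.
Concatenated (18 bytes): E1 84 88 F0 A5 AE 90 D7 A9 F1 9D B0 BA CA 93 E2 86 BE.

E1 84 88 F0 A5 AE 90 D7 A9 F1 9D B0 BA CA 93 E2 86 BE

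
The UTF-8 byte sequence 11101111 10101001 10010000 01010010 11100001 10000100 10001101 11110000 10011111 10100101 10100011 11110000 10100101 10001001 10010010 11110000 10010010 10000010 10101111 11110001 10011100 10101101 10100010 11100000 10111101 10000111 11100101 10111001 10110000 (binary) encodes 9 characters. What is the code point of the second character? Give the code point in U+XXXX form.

Offset 0: leading byte 0xEF = 11101111 → 3-byte char #1 = EF A9 90.
Offset 3: leading byte 0x52 = 01010010 → 1-byte char #2 = 52.
Leading byte 0x52 = 01010010 matches 0xxxxxxx → 1-byte sequence.
Byte 1: 0x52 = 01010010, payload 1010010 (7 bits).
Concatenate: 1010010 = 0x52 (7 bits → U+0052).

U+0052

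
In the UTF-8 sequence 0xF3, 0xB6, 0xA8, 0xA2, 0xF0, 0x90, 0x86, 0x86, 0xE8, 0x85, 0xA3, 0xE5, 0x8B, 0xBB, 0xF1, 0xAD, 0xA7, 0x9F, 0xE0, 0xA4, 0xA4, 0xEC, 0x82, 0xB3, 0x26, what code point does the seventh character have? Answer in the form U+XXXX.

U+C0B3

Offset 0: leading byte 0xF3 = 11110011 → 4-byte char #1 = F3 B6 A8 A2.
Offset 4: leading byte 0xF0 = 11110000 → 4-byte char #2 = F0 90 86 86.
Offset 8: leading byte 0xE8 = 11101000 → 3-byte char #3 = E8 85 A3.
Offset 11: leading byte 0xE5 = 11100101 → 3-byte char #4 = E5 8B BB.
Offset 14: leading byte 0xF1 = 11110001 → 4-byte char #5 = F1 AD A7 9F.
Offset 18: leading byte 0xE0 = 11100000 → 3-byte char #6 = E0 A4 A4.
Offset 21: leading byte 0xEC = 11101100 → 3-byte char #7 = EC 82 B3.
Leading byte 0xEC = 11101100 matches 1110xxxx → 3-byte sequence.
Byte 1: 0xEC = 11101100, payload 1100 (4 bits).
Byte 2: 0x82 = 10000010 (10xxxxxx ✓), payload 000010.
Byte 3: 0xB3 = 10110011 (10xxxxxx ✓), payload 110011.
Concatenate: 1100000010110011 = 0xC0B3 (16 bits → U+C0B3).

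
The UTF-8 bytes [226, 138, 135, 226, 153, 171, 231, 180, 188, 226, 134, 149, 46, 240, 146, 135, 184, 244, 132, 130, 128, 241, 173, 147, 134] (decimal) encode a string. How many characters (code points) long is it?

Byte at offset 0: 0xE2 = 11100010 → 3-byte char (#1). Advance 3.
Byte at offset 3: 0xE2 = 11100010 → 3-byte char (#2). Advance 3.
Byte at offset 6: 0xE7 = 11100111 → 3-byte char (#3). Advance 3.
Byte at offset 9: 0xE2 = 11100010 → 3-byte char (#4). Advance 3.
Byte at offset 12: 0x2E = 00101110 → 1-byte char (#5). Advance 1.
Byte at offset 13: 0xF0 = 11110000 → 4-byte char (#6). Advance 4.
Byte at offset 17: 0xF4 = 11110100 → 4-byte char (#7). Advance 4.
Byte at offset 21: 0xF1 = 11110001 → 4-byte char (#8). Advance 4.
Reached end at offset 25 after 8 code points.

8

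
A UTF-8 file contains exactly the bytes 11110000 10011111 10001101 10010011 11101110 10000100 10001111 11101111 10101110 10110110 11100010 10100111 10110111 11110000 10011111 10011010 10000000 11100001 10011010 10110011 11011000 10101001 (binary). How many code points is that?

7

Byte at offset 0: 0xF0 = 11110000 → 4-byte char (#1). Advance 4.
Byte at offset 4: 0xEE = 11101110 → 3-byte char (#2). Advance 3.
Byte at offset 7: 0xEF = 11101111 → 3-byte char (#3). Advance 3.
Byte at offset 10: 0xE2 = 11100010 → 3-byte char (#4). Advance 3.
Byte at offset 13: 0xF0 = 11110000 → 4-byte char (#5). Advance 4.
Byte at offset 17: 0xE1 = 11100001 → 3-byte char (#6). Advance 3.
Byte at offset 20: 0xD8 = 11011000 → 2-byte char (#7). Advance 2.
Reached end at offset 22 after 7 code points.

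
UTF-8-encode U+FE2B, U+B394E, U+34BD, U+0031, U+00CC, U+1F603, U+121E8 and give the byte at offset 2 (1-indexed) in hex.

1-indexed offset 2 is 0-indexed offset 1.
U+FE2B → 3-byte form EF B8 AB at offsets 0–2.
Offset 1 falls in char 1's range; it's byte 2 of EF B8 AB = 0xB8.

0xB8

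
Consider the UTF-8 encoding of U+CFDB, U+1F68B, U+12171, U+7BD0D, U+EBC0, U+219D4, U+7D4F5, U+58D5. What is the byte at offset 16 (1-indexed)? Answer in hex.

0xEE

1-indexed offset 16 is 0-indexed offset 15.
U+CFDB → 3-byte form EC BF 9B at offsets 0–2.
U+1F68B → 4-byte form F0 9F 9A 8B at offsets 3–6.
U+12171 → 4-byte form F0 92 85 B1 at offsets 7–10.
U+7BD0D → 4-byte form F1 BB B4 8D at offsets 11–14.
U+EBC0 → 3-byte form EE AF 80 at offsets 15–17.
Offset 15 falls in char 5's range; it's byte 1 of EE AF 80 = 0xEE.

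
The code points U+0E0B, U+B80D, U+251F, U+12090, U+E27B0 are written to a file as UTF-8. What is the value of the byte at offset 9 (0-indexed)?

U+0E0B → 3-byte form E0 B8 8B at offsets 0–2.
U+B80D → 3-byte form EB A0 8D at offsets 3–5.
U+251F → 3-byte form E2 94 9F at offsets 6–8.
U+12090 → 4-byte form F0 92 82 90 at offsets 9–12.
Offset 9 falls in char 4's range; it's byte 1 of F0 92 82 90 = 0xF0.

0xF0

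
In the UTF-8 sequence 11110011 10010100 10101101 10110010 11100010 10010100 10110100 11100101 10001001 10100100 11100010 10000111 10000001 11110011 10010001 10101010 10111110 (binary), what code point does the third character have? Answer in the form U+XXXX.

U+5264

Offset 0: leading byte 0xF3 = 11110011 → 4-byte char #1 = F3 94 AD B2.
Offset 4: leading byte 0xE2 = 11100010 → 3-byte char #2 = E2 94 B4.
Offset 7: leading byte 0xE5 = 11100101 → 3-byte char #3 = E5 89 A4.
Leading byte 0xE5 = 11100101 matches 1110xxxx → 3-byte sequence.
Byte 1: 0xE5 = 11100101, payload 0101 (4 bits).
Byte 2: 0x89 = 10001001 (10xxxxxx ✓), payload 001001.
Byte 3: 0xA4 = 10100100 (10xxxxxx ✓), payload 100100.
Concatenate: 0101001001100100 = 0x5264 (16 bits → U+5264).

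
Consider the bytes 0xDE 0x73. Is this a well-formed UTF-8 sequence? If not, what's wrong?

Leading byte 0xDE = 11011110 → 2-byte form.
Byte 2 is 0x73 = 01110011, which is not 10xxxxxx — expected a continuation byte.

invalid (non-continuation byte where continuation expected)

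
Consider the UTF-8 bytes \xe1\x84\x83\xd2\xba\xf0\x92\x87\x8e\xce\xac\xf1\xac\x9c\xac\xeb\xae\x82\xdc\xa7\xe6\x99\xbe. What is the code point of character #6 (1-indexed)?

U+BB82

Offset 0: leading byte 0xE1 = 11100001 → 3-byte char #1 = E1 84 83.
Offset 3: leading byte 0xD2 = 11010010 → 2-byte char #2 = D2 BA.
Offset 5: leading byte 0xF0 = 11110000 → 4-byte char #3 = F0 92 87 8E.
Offset 9: leading byte 0xCE = 11001110 → 2-byte char #4 = CE AC.
Offset 11: leading byte 0xF1 = 11110001 → 4-byte char #5 = F1 AC 9C AC.
Offset 15: leading byte 0xEB = 11101011 → 3-byte char #6 = EB AE 82.
Leading byte 0xEB = 11101011 matches 1110xxxx → 3-byte sequence.
Byte 1: 0xEB = 11101011, payload 1011 (4 bits).
Byte 2: 0xAE = 10101110 (10xxxxxx ✓), payload 101110.
Byte 3: 0x82 = 10000010 (10xxxxxx ✓), payload 000010.
Concatenate: 1011101110000010 = 0xBB82 (16 bits → U+BB82).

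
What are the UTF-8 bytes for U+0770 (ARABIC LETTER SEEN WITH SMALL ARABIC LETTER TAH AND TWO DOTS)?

U+0770 = 0x770 = 1904 decimal. In range U+0080–U+07FF → 2-byte form: 110xxxxx 10xxxxxx.
Binary (11 bits): 11101110000.
Split 5+6: 11101 | 110000.
Byte 1: 11011101 = 0xDD.
Byte 2: 10110000 = 0xB0.

DD B0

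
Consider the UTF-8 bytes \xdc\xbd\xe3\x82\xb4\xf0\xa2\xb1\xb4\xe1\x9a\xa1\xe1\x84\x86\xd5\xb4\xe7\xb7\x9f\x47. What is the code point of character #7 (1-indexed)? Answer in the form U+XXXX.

Offset 0: leading byte 0xDC = 11011100 → 2-byte char #1 = DC BD.
Offset 2: leading byte 0xE3 = 11100011 → 3-byte char #2 = E3 82 B4.
Offset 5: leading byte 0xF0 = 11110000 → 4-byte char #3 = F0 A2 B1 B4.
Offset 9: leading byte 0xE1 = 11100001 → 3-byte char #4 = E1 9A A1.
Offset 12: leading byte 0xE1 = 11100001 → 3-byte char #5 = E1 84 86.
Offset 15: leading byte 0xD5 = 11010101 → 2-byte char #6 = D5 B4.
Offset 17: leading byte 0xE7 = 11100111 → 3-byte char #7 = E7 B7 9F.
Leading byte 0xE7 = 11100111 matches 1110xxxx → 3-byte sequence.
Byte 1: 0xE7 = 11100111, payload 0111 (4 bits).
Byte 2: 0xB7 = 10110111 (10xxxxxx ✓), payload 110111.
Byte 3: 0x9F = 10011111 (10xxxxxx ✓), payload 011111.
Concatenate: 0111110111011111 = 0x7DDF (16 bits → U+7DDF).

U+7DDF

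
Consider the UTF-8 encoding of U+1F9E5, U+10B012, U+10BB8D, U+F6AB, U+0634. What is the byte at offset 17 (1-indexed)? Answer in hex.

1-indexed offset 17 is 0-indexed offset 16.
U+1F9E5 → 4-byte form F0 9F A7 A5 at offsets 0–3.
U+10B012 → 4-byte form F4 8B 80 92 at offsets 4–7.
U+10BB8D → 4-byte form F4 8B AE 8D at offsets 8–11.
U+F6AB → 3-byte form EF 9A AB at offsets 12–14.
U+0634 → 2-byte form D8 B4 at offsets 15–16.
Offset 16 falls in char 5's range; it's byte 2 of D8 B4 = 0xB4.

0xB4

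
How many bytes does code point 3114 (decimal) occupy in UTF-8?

U+0C2A = 0xC2A. UTF-8 uses 1 byte below 0x80, 2 below 0x800, 3 below 0x10000, 4 up to 0x10FFFF. 0xC2A is in U+0800–U+FFFF → 3 bytes.

3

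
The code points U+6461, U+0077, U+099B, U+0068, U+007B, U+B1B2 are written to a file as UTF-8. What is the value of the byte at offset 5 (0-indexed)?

0xA6

U+6461 → 3-byte form E6 91 A1 at offsets 0–2.
U+0077 → 1-byte form 77 at offsets 3–3.
U+099B → 3-byte form E0 A6 9B at offsets 4–6.
Offset 5 falls in char 3's range; it's byte 2 of E0 A6 9B = 0xA6.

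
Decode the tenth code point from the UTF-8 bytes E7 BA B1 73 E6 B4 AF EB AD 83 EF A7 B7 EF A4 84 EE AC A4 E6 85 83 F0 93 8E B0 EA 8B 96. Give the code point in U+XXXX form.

U+A2D6

Offset 0: leading byte 0xE7 = 11100111 → 3-byte char #1 = E7 BA B1.
Offset 3: leading byte 0x73 = 01110011 → 1-byte char #2 = 73.
Offset 4: leading byte 0xE6 = 11100110 → 3-byte char #3 = E6 B4 AF.
Offset 7: leading byte 0xEB = 11101011 → 3-byte char #4 = EB AD 83.
Offset 10: leading byte 0xEF = 11101111 → 3-byte char #5 = EF A7 B7.
Offset 13: leading byte 0xEF = 11101111 → 3-byte char #6 = EF A4 84.
Offset 16: leading byte 0xEE = 11101110 → 3-byte char #7 = EE AC A4.
Offset 19: leading byte 0xE6 = 11100110 → 3-byte char #8 = E6 85 83.
Offset 22: leading byte 0xF0 = 11110000 → 4-byte char #9 = F0 93 8E B0.
Offset 26: leading byte 0xEA = 11101010 → 3-byte char #10 = EA 8B 96.
Leading byte 0xEA = 11101010 matches 1110xxxx → 3-byte sequence.
Byte 1: 0xEA = 11101010, payload 1010 (4 bits).
Byte 2: 0x8B = 10001011 (10xxxxxx ✓), payload 001011.
Byte 3: 0x96 = 10010110 (10xxxxxx ✓), payload 010110.
Concatenate: 1010001011010110 = 0xA2D6 (16 bits → U+A2D6).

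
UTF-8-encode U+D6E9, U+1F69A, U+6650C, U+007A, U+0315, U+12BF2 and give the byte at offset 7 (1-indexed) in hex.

1-indexed offset 7 is 0-indexed offset 6.
U+D6E9 → 3-byte form ED 9B A9 at offsets 0–2.
U+1F69A → 4-byte form F0 9F 9A 9A at offsets 3–6.
Offset 6 falls in char 2's range; it's byte 4 of F0 9F 9A 9A = 0x9A.

0x9A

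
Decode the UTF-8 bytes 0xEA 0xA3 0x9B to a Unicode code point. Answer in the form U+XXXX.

Leading byte 0xEA = 11101010 matches 1110xxxx → 3-byte sequence.
Byte 1: 0xEA = 11101010, payload 1010 (4 bits).
Byte 2: 0xA3 = 10100011 (10xxxxxx ✓), payload 100011.
Byte 3: 0x9B = 10011011 (10xxxxxx ✓), payload 011011.
Concatenate: 1010100011011011 = 0xA8DB (16 bits → U+A8DB).

U+A8DB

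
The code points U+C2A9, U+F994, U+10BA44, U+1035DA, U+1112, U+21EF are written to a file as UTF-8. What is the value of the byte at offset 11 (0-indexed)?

0x83

U+C2A9 → 3-byte form EC 8A A9 at offsets 0–2.
U+F994 → 3-byte form EF A6 94 at offsets 3–5.
U+10BA44 → 4-byte form F4 8B A9 84 at offsets 6–9.
U+1035DA → 4-byte form F4 83 97 9A at offsets 10–13.
Offset 11 falls in char 4's range; it's byte 2 of F4 83 97 9A = 0x83.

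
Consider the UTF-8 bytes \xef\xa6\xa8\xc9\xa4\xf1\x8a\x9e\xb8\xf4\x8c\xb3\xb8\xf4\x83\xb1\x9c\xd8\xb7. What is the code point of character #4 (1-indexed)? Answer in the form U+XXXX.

Offset 0: leading byte 0xEF = 11101111 → 3-byte char #1 = EF A6 A8.
Offset 3: leading byte 0xC9 = 11001001 → 2-byte char #2 = C9 A4.
Offset 5: leading byte 0xF1 = 11110001 → 4-byte char #3 = F1 8A 9E B8.
Offset 9: leading byte 0xF4 = 11110100 → 4-byte char #4 = F4 8C B3 B8.
Leading byte 0xF4 = 11110100 matches 11110xxx → 4-byte sequence.
Byte 1: 0xF4 = 11110100, payload 100 (3 bits).
Byte 2: 0x8C = 10001100 (10xxxxxx ✓), payload 001100.
Byte 3: 0xB3 = 10110011 (10xxxxxx ✓), payload 110011.
Byte 4: 0xB8 = 10111000 (10xxxxxx ✓), payload 111000.
Concatenate: 100001100110011111000 = 0x10CCF8 (21 bits → U+10CCF8).

U+10CCF8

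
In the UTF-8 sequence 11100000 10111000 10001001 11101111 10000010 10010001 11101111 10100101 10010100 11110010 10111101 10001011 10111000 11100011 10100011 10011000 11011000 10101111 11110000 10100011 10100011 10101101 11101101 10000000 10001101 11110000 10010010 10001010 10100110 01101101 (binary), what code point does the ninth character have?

U+122A6

Offset 0: leading byte 0xE0 = 11100000 → 3-byte char #1 = E0 B8 89.
Offset 3: leading byte 0xEF = 11101111 → 3-byte char #2 = EF 82 91.
Offset 6: leading byte 0xEF = 11101111 → 3-byte char #3 = EF A5 94.
Offset 9: leading byte 0xF2 = 11110010 → 4-byte char #4 = F2 BD 8B B8.
Offset 13: leading byte 0xE3 = 11100011 → 3-byte char #5 = E3 A3 98.
Offset 16: leading byte 0xD8 = 11011000 → 2-byte char #6 = D8 AF.
Offset 18: leading byte 0xF0 = 11110000 → 4-byte char #7 = F0 A3 A3 AD.
Offset 22: leading byte 0xED = 11101101 → 3-byte char #8 = ED 80 8D.
Offset 25: leading byte 0xF0 = 11110000 → 4-byte char #9 = F0 92 8A A6.
Leading byte 0xF0 = 11110000 matches 11110xxx → 4-byte sequence.
Byte 1: 0xF0 = 11110000, payload 000 (3 bits).
Byte 2: 0x92 = 10010010 (10xxxxxx ✓), payload 010010.
Byte 3: 0x8A = 10001010 (10xxxxxx ✓), payload 001010.
Byte 4: 0xA6 = 10100110 (10xxxxxx ✓), payload 100110.
Concatenate: 000010010001010100110 = 0x122A6 (21 bits → U+122A6).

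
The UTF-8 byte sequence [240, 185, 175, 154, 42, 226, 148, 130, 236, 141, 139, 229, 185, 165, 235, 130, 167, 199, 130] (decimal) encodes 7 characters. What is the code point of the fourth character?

Offset 0: leading byte 0xF0 = 11110000 → 4-byte char #1 = F0 B9 AF 9A.
Offset 4: leading byte 0x2A = 00101010 → 1-byte char #2 = 2A.
Offset 5: leading byte 0xE2 = 11100010 → 3-byte char #3 = E2 94 82.
Offset 8: leading byte 0xEC = 11101100 → 3-byte char #4 = EC 8D 8B.
Leading byte 0xEC = 11101100 matches 1110xxxx → 3-byte sequence.
Byte 1: 0xEC = 11101100, payload 1100 (4 bits).
Byte 2: 0x8D = 10001101 (10xxxxxx ✓), payload 001101.
Byte 3: 0x8B = 10001011 (10xxxxxx ✓), payload 001011.
Concatenate: 1100001101001011 = 0xC34B (16 bits → U+C34B).

U+C34B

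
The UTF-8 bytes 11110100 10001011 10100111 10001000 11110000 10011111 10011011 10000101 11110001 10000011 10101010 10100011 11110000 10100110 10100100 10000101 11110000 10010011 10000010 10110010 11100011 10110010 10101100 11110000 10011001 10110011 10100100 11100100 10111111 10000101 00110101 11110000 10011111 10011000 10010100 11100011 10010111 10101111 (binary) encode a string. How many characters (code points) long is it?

11

Byte at offset 0: 0xF4 = 11110100 → 4-byte char (#1). Advance 4.
Byte at offset 4: 0xF0 = 11110000 → 4-byte char (#2). Advance 4.
Byte at offset 8: 0xF1 = 11110001 → 4-byte char (#3). Advance 4.
Byte at offset 12: 0xF0 = 11110000 → 4-byte char (#4). Advance 4.
Byte at offset 16: 0xF0 = 11110000 → 4-byte char (#5). Advance 4.
Byte at offset 20: 0xE3 = 11100011 → 3-byte char (#6). Advance 3.
Byte at offset 23: 0xF0 = 11110000 → 4-byte char (#7). Advance 4.
Byte at offset 27: 0xE4 = 11100100 → 3-byte char (#8). Advance 3.
Byte at offset 30: 0x35 = 00110101 → 1-byte char (#9). Advance 1.
Byte at offset 31: 0xF0 = 11110000 → 4-byte char (#10). Advance 4.
Byte at offset 35: 0xE3 = 11100011 → 3-byte char (#11). Advance 3.
Reached end at offset 38 after 11 code points.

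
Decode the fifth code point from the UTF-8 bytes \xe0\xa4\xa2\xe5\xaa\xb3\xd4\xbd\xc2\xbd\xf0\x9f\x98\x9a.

Offset 0: leading byte 0xE0 = 11100000 → 3-byte char #1 = E0 A4 A2.
Offset 3: leading byte 0xE5 = 11100101 → 3-byte char #2 = E5 AA B3.
Offset 6: leading byte 0xD4 = 11010100 → 2-byte char #3 = D4 BD.
Offset 8: leading byte 0xC2 = 11000010 → 2-byte char #4 = C2 BD.
Offset 10: leading byte 0xF0 = 11110000 → 4-byte char #5 = F0 9F 98 9A.
Leading byte 0xF0 = 11110000 matches 11110xxx → 4-byte sequence.
Byte 1: 0xF0 = 11110000, payload 000 (3 bits).
Byte 2: 0x9F = 10011111 (10xxxxxx ✓), payload 011111.
Byte 3: 0x98 = 10011000 (10xxxxxx ✓), payload 011000.
Byte 4: 0x9A = 10011010 (10xxxxxx ✓), payload 011010.
Concatenate: 000011111011000011010 = 0x1F61A (21 bits → U+1F61A).

U+1F61A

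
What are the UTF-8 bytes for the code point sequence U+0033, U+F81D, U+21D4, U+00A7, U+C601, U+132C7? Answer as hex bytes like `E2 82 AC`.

U+0033: 1-byte form → 33.
U+F81D: 3-byte form → EF A0 9D.
U+21D4: 3-byte form → E2 87 94.
U+00A7: 2-byte form → C2 A7.
U+C601: 3-byte form → EC 98 81.
U+132C7: 4-byte form → F0 93 8B 87.
Concatenated (16 bytes): 33 EF A0 9D E2 87 94 C2 A7 EC 98 81 F0 93 8B 87.

33 EF A0 9D E2 87 94 C2 A7 EC 98 81 F0 93 8B 87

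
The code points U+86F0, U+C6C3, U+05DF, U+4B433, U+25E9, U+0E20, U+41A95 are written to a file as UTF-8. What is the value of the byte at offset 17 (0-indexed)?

0xA0

U+86F0 → 3-byte form E8 9B B0 at offsets 0–2.
U+C6C3 → 3-byte form EC 9B 83 at offsets 3–5.
U+05DF → 2-byte form D7 9F at offsets 6–7.
U+4B433 → 4-byte form F1 8B 90 B3 at offsets 8–11.
U+25E9 → 3-byte form E2 97 A9 at offsets 12–14.
U+0E20 → 3-byte form E0 B8 A0 at offsets 15–17.
Offset 17 falls in char 6's range; it's byte 3 of E0 B8 A0 = 0xA0.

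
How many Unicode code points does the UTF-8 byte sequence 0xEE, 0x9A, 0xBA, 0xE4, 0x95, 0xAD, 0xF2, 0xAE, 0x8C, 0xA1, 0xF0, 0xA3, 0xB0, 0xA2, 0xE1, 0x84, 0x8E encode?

5

Byte at offset 0: 0xEE = 11101110 → 3-byte char (#1). Advance 3.
Byte at offset 3: 0xE4 = 11100100 → 3-byte char (#2). Advance 3.
Byte at offset 6: 0xF2 = 11110010 → 4-byte char (#3). Advance 4.
Byte at offset 10: 0xF0 = 11110000 → 4-byte char (#4). Advance 4.
Byte at offset 14: 0xE1 = 11100001 → 3-byte char (#5). Advance 3.
Reached end at offset 17 after 5 code points.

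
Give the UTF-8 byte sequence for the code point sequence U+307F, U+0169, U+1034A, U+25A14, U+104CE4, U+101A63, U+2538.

E3 81 BF C5 A9 F0 90 8D 8A F0 A5 A8 94 F4 84 B3 A4 F4 81 A9 A3 E2 94 B8

U+307F: 3-byte form → E3 81 BF.
U+0169: 2-byte form → C5 A9.
U+1034A: 4-byte form → F0 90 8D 8A.
U+25A14: 4-byte form → F0 A5 A8 94.
U+104CE4: 4-byte form → F4 84 B3 A4.
U+101A63: 4-byte form → F4 81 A9 A3.
U+2538: 3-byte form → E2 94 B8.
Concatenated (24 bytes): E3 81 BF C5 A9 F0 90 8D 8A F0 A5 A8 94 F4 84 B3 A4 F4 81 A9 A3 E2 94 B8.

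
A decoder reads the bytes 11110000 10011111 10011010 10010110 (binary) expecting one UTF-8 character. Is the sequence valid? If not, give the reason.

valid

Leading byte 0xF0 = 11110000 → 4-byte form.
Continuation bytes 0x9F=10011111, 0x9A=10011010, 0x96=10010110 all match 10xxxxxx.
Decoded value 0x1F696 is ≥ 0x10000 (shortest form) and not a surrogate.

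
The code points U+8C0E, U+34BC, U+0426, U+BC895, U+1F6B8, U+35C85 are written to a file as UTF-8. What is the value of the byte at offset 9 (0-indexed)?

0xBC

U+8C0E → 3-byte form E8 B0 8E at offsets 0–2.
U+34BC → 3-byte form E3 92 BC at offsets 3–5.
U+0426 → 2-byte form D0 A6 at offsets 6–7.
U+BC895 → 4-byte form F2 BC A2 95 at offsets 8–11.
Offset 9 falls in char 4's range; it's byte 2 of F2 BC A2 95 = 0xBC.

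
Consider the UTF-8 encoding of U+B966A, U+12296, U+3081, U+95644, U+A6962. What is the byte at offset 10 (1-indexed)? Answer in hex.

0x82

1-indexed offset 10 is 0-indexed offset 9.
U+B966A → 4-byte form F2 B9 99 AA at offsets 0–3.
U+12296 → 4-byte form F0 92 8A 96 at offsets 4–7.
U+3081 → 3-byte form E3 82 81 at offsets 8–10.
Offset 9 falls in char 3's range; it's byte 2 of E3 82 81 = 0x82.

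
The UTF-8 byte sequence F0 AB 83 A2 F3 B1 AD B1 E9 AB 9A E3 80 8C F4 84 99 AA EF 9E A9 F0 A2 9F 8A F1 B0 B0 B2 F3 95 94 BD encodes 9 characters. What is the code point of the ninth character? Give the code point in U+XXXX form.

Offset 0: leading byte 0xF0 = 11110000 → 4-byte char #1 = F0 AB 83 A2.
Offset 4: leading byte 0xF3 = 11110011 → 4-byte char #2 = F3 B1 AD B1.
Offset 8: leading byte 0xE9 = 11101001 → 3-byte char #3 = E9 AB 9A.
Offset 11: leading byte 0xE3 = 11100011 → 3-byte char #4 = E3 80 8C.
Offset 14: leading byte 0xF4 = 11110100 → 4-byte char #5 = F4 84 99 AA.
Offset 18: leading byte 0xEF = 11101111 → 3-byte char #6 = EF 9E A9.
Offset 21: leading byte 0xF0 = 11110000 → 4-byte char #7 = F0 A2 9F 8A.
Offset 25: leading byte 0xF1 = 11110001 → 4-byte char #8 = F1 B0 B0 B2.
Offset 29: leading byte 0xF3 = 11110011 → 4-byte char #9 = F3 95 94 BD.
Leading byte 0xF3 = 11110011 matches 11110xxx → 4-byte sequence.
Byte 1: 0xF3 = 11110011, payload 011 (3 bits).
Byte 2: 0x95 = 10010101 (10xxxxxx ✓), payload 010101.
Byte 3: 0x94 = 10010100 (10xxxxxx ✓), payload 010100.
Byte 4: 0xBD = 10111101 (10xxxxxx ✓), payload 111101.
Concatenate: 011010101010100111101 = 0xD553D (21 bits → U+D553D).

U+D553D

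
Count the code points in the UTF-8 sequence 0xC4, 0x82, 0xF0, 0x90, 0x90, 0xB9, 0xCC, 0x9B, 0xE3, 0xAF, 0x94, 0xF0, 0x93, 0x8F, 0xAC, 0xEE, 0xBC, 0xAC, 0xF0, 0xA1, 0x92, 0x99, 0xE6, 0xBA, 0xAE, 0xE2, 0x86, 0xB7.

9

Byte at offset 0: 0xC4 = 11000100 → 2-byte char (#1). Advance 2.
Byte at offset 2: 0xF0 = 11110000 → 4-byte char (#2). Advance 4.
Byte at offset 6: 0xCC = 11001100 → 2-byte char (#3). Advance 2.
Byte at offset 8: 0xE3 = 11100011 → 3-byte char (#4). Advance 3.
Byte at offset 11: 0xF0 = 11110000 → 4-byte char (#5). Advance 4.
Byte at offset 15: 0xEE = 11101110 → 3-byte char (#6). Advance 3.
Byte at offset 18: 0xF0 = 11110000 → 4-byte char (#7). Advance 4.
Byte at offset 22: 0xE6 = 11100110 → 3-byte char (#8). Advance 3.
Byte at offset 25: 0xE2 = 11100010 → 3-byte char (#9). Advance 3.
Reached end at offset 28 after 9 code points.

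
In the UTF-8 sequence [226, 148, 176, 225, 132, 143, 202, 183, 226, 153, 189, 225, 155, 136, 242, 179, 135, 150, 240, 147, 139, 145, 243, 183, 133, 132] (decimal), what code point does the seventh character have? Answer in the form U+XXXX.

U+132D1

Offset 0: leading byte 0xE2 = 11100010 → 3-byte char #1 = E2 94 B0.
Offset 3: leading byte 0xE1 = 11100001 → 3-byte char #2 = E1 84 8F.
Offset 6: leading byte 0xCA = 11001010 → 2-byte char #3 = CA B7.
Offset 8: leading byte 0xE2 = 11100010 → 3-byte char #4 = E2 99 BD.
Offset 11: leading byte 0xE1 = 11100001 → 3-byte char #5 = E1 9B 88.
Offset 14: leading byte 0xF2 = 11110010 → 4-byte char #6 = F2 B3 87 96.
Offset 18: leading byte 0xF0 = 11110000 → 4-byte char #7 = F0 93 8B 91.
Leading byte 0xF0 = 11110000 matches 11110xxx → 4-byte sequence.
Byte 1: 0xF0 = 11110000, payload 000 (3 bits).
Byte 2: 0x93 = 10010011 (10xxxxxx ✓), payload 010011.
Byte 3: 0x8B = 10001011 (10xxxxxx ✓), payload 001011.
Byte 4: 0x91 = 10010001 (10xxxxxx ✓), payload 010001.
Concatenate: 000010011001011010001 = 0x132D1 (21 bits → U+132D1).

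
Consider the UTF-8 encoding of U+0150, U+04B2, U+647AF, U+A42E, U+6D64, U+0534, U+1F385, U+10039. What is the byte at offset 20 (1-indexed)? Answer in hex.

0x85

1-indexed offset 20 is 0-indexed offset 19.
U+0150 → 2-byte form C5 90 at offsets 0–1.
U+04B2 → 2-byte form D2 B2 at offsets 2–3.
U+647AF → 4-byte form F1 A4 9E AF at offsets 4–7.
U+A42E → 3-byte form EA 90 AE at offsets 8–10.
U+6D64 → 3-byte form E6 B5 A4 at offsets 11–13.
U+0534 → 2-byte form D4 B4 at offsets 14–15.
U+1F385 → 4-byte form F0 9F 8E 85 at offsets 16–19.
Offset 19 falls in char 7's range; it's byte 4 of F0 9F 8E 85 = 0x85.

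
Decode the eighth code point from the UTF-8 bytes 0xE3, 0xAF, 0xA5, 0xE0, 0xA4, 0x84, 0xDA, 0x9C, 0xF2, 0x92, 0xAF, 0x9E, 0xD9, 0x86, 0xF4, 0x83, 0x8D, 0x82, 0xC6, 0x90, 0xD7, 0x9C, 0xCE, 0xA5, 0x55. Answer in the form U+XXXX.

U+05DC

Offset 0: leading byte 0xE3 = 11100011 → 3-byte char #1 = E3 AF A5.
Offset 3: leading byte 0xE0 = 11100000 → 3-byte char #2 = E0 A4 84.
Offset 6: leading byte 0xDA = 11011010 → 2-byte char #3 = DA 9C.
Offset 8: leading byte 0xF2 = 11110010 → 4-byte char #4 = F2 92 AF 9E.
Offset 12: leading byte 0xD9 = 11011001 → 2-byte char #5 = D9 86.
Offset 14: leading byte 0xF4 = 11110100 → 4-byte char #6 = F4 83 8D 82.
Offset 18: leading byte 0xC6 = 11000110 → 2-byte char #7 = C6 90.
Offset 20: leading byte 0xD7 = 11010111 → 2-byte char #8 = D7 9C.
Leading byte 0xD7 = 11010111 matches 110xxxxx → 2-byte sequence.
Byte 1: 0xD7 = 11010111, payload 10111 (5 bits).
Byte 2: 0x9C = 10011100 (10xxxxxx ✓), payload 011100.
Concatenate: 10111011100 = 0x5DC (11 bits → U+05DC).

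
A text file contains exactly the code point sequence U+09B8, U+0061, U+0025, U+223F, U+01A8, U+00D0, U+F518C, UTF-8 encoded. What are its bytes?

E0 A6 B8 61 25 E2 88 BF C6 A8 C3 90 F3 B5 86 8C

U+09B8: 3-byte form → E0 A6 B8.
U+0061: 1-byte form → 61.
U+0025: 1-byte form → 25.
U+223F: 3-byte form → E2 88 BF.
U+01A8: 2-byte form → C6 A8.
U+00D0: 2-byte form → C3 90.
U+F518C: 4-byte form → F3 B5 86 8C.
Concatenated (16 bytes): E0 A6 B8 61 25 E2 88 BF C6 A8 C3 90 F3 B5 86 8C.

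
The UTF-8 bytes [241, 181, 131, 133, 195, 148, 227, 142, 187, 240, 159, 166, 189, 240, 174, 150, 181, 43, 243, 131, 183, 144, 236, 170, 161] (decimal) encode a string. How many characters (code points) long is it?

8

Byte at offset 0: 0xF1 = 11110001 → 4-byte char (#1). Advance 4.
Byte at offset 4: 0xC3 = 11000011 → 2-byte char (#2). Advance 2.
Byte at offset 6: 0xE3 = 11100011 → 3-byte char (#3). Advance 3.
Byte at offset 9: 0xF0 = 11110000 → 4-byte char (#4). Advance 4.
Byte at offset 13: 0xF0 = 11110000 → 4-byte char (#5). Advance 4.
Byte at offset 17: 0x2B = 00101011 → 1-byte char (#6). Advance 1.
Byte at offset 18: 0xF3 = 11110011 → 4-byte char (#7). Advance 4.
Byte at offset 22: 0xEC = 11101100 → 3-byte char (#8). Advance 3.
Reached end at offset 25 after 8 code points.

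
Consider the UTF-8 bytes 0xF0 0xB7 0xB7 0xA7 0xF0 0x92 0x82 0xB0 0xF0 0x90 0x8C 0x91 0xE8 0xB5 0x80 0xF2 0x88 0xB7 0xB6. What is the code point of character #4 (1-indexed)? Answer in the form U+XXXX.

Offset 0: leading byte 0xF0 = 11110000 → 4-byte char #1 = F0 B7 B7 A7.
Offset 4: leading byte 0xF0 = 11110000 → 4-byte char #2 = F0 92 82 B0.
Offset 8: leading byte 0xF0 = 11110000 → 4-byte char #3 = F0 90 8C 91.
Offset 12: leading byte 0xE8 = 11101000 → 3-byte char #4 = E8 B5 80.
Leading byte 0xE8 = 11101000 matches 1110xxxx → 3-byte sequence.
Byte 1: 0xE8 = 11101000, payload 1000 (4 bits).
Byte 2: 0xB5 = 10110101 (10xxxxxx ✓), payload 110101.
Byte 3: 0x80 = 10000000 (10xxxxxx ✓), payload 000000.
Concatenate: 1000110101000000 = 0x8D40 (16 bits → U+8D40).

U+8D40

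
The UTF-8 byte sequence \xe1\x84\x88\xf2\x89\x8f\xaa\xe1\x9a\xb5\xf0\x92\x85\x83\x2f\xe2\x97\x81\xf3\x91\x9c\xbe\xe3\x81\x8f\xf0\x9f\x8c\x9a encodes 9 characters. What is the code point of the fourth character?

U+12143

Offset 0: leading byte 0xE1 = 11100001 → 3-byte char #1 = E1 84 88.
Offset 3: leading byte 0xF2 = 11110010 → 4-byte char #2 = F2 89 8F AA.
Offset 7: leading byte 0xE1 = 11100001 → 3-byte char #3 = E1 9A B5.
Offset 10: leading byte 0xF0 = 11110000 → 4-byte char #4 = F0 92 85 83.
Leading byte 0xF0 = 11110000 matches 11110xxx → 4-byte sequence.
Byte 1: 0xF0 = 11110000, payload 000 (3 bits).
Byte 2: 0x92 = 10010010 (10xxxxxx ✓), payload 010010.
Byte 3: 0x85 = 10000101 (10xxxxxx ✓), payload 000101.
Byte 4: 0x83 = 10000011 (10xxxxxx ✓), payload 000011.
Concatenate: 000010010000101000011 = 0x12143 (21 bits → U+12143).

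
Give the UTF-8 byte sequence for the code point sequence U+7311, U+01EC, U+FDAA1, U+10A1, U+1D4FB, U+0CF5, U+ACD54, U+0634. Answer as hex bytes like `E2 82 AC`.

U+7311: 3-byte form → E7 8C 91.
U+01EC: 2-byte form → C7 AC.
U+FDAA1: 4-byte form → F3 BD AA A1.
U+10A1: 3-byte form → E1 82 A1.
U+1D4FB: 4-byte form → F0 9D 93 BB.
U+0CF5: 3-byte form → E0 B3 B5.
U+ACD54: 4-byte form → F2 AC B5 94.
U+0634: 2-byte form → D8 B4.
Concatenated (25 bytes): E7 8C 91 C7 AC F3 BD AA A1 E1 82 A1 F0 9D 93 BB E0 B3 B5 F2 AC B5 94 D8 B4.

E7 8C 91 C7 AC F3 BD AA A1 E1 82 A1 F0 9D 93 BB E0 B3 B5 F2 AC B5 94 D8 B4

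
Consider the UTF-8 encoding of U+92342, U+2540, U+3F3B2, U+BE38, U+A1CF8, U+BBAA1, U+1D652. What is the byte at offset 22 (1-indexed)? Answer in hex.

0xA1

1-indexed offset 22 is 0-indexed offset 21.
U+92342 → 4-byte form F2 92 8D 82 at offsets 0–3.
U+2540 → 3-byte form E2 95 80 at offsets 4–6.
U+3F3B2 → 4-byte form F0 BF 8E B2 at offsets 7–10.
U+BE38 → 3-byte form EB B8 B8 at offsets 11–13.
U+A1CF8 → 4-byte form F2 A1 B3 B8 at offsets 14–17.
U+BBAA1 → 4-byte form F2 BB AA A1 at offsets 18–21.
Offset 21 falls in char 6's range; it's byte 4 of F2 BB AA A1 = 0xA1.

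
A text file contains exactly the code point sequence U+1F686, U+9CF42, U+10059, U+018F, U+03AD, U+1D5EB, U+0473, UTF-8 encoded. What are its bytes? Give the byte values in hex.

F0 9F 9A 86 F2 9C BD 82 F0 90 81 99 C6 8F CE AD F0 9D 97 AB D1 B3

U+1F686: 4-byte form → F0 9F 9A 86.
U+9CF42: 4-byte form → F2 9C BD 82.
U+10059: 4-byte form → F0 90 81 99.
U+018F: 2-byte form → C6 8F.
U+03AD: 2-byte form → CE AD.
U+1D5EB: 4-byte form → F0 9D 97 AB.
U+0473: 2-byte form → D1 B3.
Concatenated (22 bytes): F0 9F 9A 86 F2 9C BD 82 F0 90 81 99 C6 8F CE AD F0 9D 97 AB D1 B3.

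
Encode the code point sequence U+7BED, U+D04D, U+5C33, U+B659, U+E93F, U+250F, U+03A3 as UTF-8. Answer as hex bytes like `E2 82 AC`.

E7 AF AD ED 81 8D E5 B0 B3 EB 99 99 EE A4 BF E2 94 8F CE A3

U+7BED: 3-byte form → E7 AF AD.
U+D04D: 3-byte form → ED 81 8D.
U+5C33: 3-byte form → E5 B0 B3.
U+B659: 3-byte form → EB 99 99.
U+E93F: 3-byte form → EE A4 BF.
U+250F: 3-byte form → E2 94 8F.
U+03A3: 2-byte form → CE A3.
Concatenated (20 bytes): E7 AF AD ED 81 8D E5 B0 B3 EB 99 99 EE A4 BF E2 94 8F CE A3.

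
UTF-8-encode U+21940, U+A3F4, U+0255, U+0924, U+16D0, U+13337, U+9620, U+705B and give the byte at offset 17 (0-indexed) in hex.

0x8C

U+21940 → 4-byte form F0 A1 A5 80 at offsets 0–3.
U+A3F4 → 3-byte form EA 8F B4 at offsets 4–6.
U+0255 → 2-byte form C9 95 at offsets 7–8.
U+0924 → 3-byte form E0 A4 A4 at offsets 9–11.
U+16D0 → 3-byte form E1 9B 90 at offsets 12–14.
U+13337 → 4-byte form F0 93 8C B7 at offsets 15–18.
Offset 17 falls in char 6's range; it's byte 3 of F0 93 8C B7 = 0x8C.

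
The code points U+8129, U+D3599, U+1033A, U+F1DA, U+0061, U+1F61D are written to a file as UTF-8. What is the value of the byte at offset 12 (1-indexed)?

1-indexed offset 12 is 0-indexed offset 11.
U+8129 → 3-byte form E8 84 A9 at offsets 0–2.
U+D3599 → 4-byte form F3 93 96 99 at offsets 3–6.
U+1033A → 4-byte form F0 90 8C BA at offsets 7–10.
U+F1DA → 3-byte form EF 87 9A at offsets 11–13.
Offset 11 falls in char 4's range; it's byte 1 of EF 87 9A = 0xEF.

0xEF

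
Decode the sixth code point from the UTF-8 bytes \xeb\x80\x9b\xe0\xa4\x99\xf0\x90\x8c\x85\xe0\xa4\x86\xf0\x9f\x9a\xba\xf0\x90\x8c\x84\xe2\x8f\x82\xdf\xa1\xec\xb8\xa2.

U+10304

Offset 0: leading byte 0xEB = 11101011 → 3-byte char #1 = EB 80 9B.
Offset 3: leading byte 0xE0 = 11100000 → 3-byte char #2 = E0 A4 99.
Offset 6: leading byte 0xF0 = 11110000 → 4-byte char #3 = F0 90 8C 85.
Offset 10: leading byte 0xE0 = 11100000 → 3-byte char #4 = E0 A4 86.
Offset 13: leading byte 0xF0 = 11110000 → 4-byte char #5 = F0 9F 9A BA.
Offset 17: leading byte 0xF0 = 11110000 → 4-byte char #6 = F0 90 8C 84.
Leading byte 0xF0 = 11110000 matches 11110xxx → 4-byte sequence.
Byte 1: 0xF0 = 11110000, payload 000 (3 bits).
Byte 2: 0x90 = 10010000 (10xxxxxx ✓), payload 010000.
Byte 3: 0x8C = 10001100 (10xxxxxx ✓), payload 001100.
Byte 4: 0x84 = 10000100 (10xxxxxx ✓), payload 000100.
Concatenate: 000010000001100000100 = 0x10304 (21 bits → U+10304).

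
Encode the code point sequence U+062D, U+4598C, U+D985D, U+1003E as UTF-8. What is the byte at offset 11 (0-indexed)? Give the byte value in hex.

0x90

U+062D → 2-byte form D8 AD at offsets 0–1.
U+4598C → 4-byte form F1 85 A6 8C at offsets 2–5.
U+D985D → 4-byte form F3 99 A1 9D at offsets 6–9.
U+1003E → 4-byte form F0 90 80 BE at offsets 10–13.
Offset 11 falls in char 4's range; it's byte 2 of F0 90 80 BE = 0x90.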